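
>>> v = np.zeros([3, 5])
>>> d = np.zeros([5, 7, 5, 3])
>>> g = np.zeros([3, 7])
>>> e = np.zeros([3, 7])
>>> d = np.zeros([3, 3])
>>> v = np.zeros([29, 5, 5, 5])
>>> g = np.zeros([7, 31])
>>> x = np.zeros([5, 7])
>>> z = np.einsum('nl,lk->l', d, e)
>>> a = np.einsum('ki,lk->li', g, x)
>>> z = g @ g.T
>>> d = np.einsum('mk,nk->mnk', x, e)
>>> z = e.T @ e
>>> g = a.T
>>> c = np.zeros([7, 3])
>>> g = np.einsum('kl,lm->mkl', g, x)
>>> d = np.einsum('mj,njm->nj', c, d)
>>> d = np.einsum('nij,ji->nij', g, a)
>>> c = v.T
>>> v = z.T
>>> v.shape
(7, 7)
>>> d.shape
(7, 31, 5)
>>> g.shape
(7, 31, 5)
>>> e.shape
(3, 7)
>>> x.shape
(5, 7)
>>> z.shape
(7, 7)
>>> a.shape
(5, 31)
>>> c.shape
(5, 5, 5, 29)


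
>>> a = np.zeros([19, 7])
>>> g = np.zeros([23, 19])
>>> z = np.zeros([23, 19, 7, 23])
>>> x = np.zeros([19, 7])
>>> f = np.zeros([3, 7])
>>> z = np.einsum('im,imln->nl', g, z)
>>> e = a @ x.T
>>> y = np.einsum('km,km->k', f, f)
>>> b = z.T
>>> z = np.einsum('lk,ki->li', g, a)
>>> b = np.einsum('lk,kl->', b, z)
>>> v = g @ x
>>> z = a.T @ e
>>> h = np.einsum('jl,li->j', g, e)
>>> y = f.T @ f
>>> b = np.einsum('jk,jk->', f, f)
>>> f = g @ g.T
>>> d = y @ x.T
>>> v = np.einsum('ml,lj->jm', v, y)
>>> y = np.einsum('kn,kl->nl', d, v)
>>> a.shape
(19, 7)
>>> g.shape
(23, 19)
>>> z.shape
(7, 19)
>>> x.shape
(19, 7)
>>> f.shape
(23, 23)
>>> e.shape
(19, 19)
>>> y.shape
(19, 23)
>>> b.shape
()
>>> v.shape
(7, 23)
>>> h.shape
(23,)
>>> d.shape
(7, 19)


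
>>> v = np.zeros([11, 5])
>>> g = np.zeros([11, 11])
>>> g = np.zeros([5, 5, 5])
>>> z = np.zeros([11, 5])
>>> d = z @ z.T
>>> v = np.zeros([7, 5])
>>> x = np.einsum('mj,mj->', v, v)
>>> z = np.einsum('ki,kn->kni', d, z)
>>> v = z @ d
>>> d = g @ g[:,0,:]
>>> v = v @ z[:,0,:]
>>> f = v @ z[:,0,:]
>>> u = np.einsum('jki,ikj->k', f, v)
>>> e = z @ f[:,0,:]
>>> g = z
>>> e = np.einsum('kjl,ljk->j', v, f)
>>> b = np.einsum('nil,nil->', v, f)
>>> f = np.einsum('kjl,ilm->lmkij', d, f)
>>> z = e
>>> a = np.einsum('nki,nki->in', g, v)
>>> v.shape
(11, 5, 11)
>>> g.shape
(11, 5, 11)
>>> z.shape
(5,)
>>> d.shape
(5, 5, 5)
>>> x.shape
()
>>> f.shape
(5, 11, 5, 11, 5)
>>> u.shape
(5,)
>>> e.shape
(5,)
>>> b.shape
()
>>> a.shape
(11, 11)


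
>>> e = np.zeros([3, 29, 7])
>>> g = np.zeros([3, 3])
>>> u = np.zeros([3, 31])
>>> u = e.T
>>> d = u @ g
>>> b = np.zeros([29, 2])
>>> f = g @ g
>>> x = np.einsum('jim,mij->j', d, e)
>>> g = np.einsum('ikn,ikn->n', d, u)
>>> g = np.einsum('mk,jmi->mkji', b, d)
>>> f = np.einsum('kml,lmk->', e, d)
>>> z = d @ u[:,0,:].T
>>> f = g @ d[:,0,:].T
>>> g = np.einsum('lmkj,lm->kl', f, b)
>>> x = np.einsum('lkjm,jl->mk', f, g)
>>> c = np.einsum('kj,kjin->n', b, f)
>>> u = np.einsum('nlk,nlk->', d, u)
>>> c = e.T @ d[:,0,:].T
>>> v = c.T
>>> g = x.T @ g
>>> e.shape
(3, 29, 7)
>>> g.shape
(2, 29)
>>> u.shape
()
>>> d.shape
(7, 29, 3)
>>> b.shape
(29, 2)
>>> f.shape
(29, 2, 7, 7)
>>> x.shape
(7, 2)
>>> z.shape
(7, 29, 7)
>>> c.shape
(7, 29, 7)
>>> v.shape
(7, 29, 7)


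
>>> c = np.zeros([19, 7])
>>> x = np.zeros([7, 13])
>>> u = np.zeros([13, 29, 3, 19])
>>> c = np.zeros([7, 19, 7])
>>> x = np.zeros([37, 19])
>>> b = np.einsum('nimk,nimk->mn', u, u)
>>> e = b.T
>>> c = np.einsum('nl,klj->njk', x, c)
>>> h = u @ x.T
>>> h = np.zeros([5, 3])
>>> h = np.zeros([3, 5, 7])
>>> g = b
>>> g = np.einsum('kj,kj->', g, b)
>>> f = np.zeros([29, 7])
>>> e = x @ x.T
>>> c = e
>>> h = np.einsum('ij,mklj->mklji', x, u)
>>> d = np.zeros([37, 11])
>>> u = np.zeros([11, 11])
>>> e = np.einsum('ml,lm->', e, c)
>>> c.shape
(37, 37)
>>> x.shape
(37, 19)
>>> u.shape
(11, 11)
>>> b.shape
(3, 13)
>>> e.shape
()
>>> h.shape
(13, 29, 3, 19, 37)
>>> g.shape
()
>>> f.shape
(29, 7)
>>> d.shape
(37, 11)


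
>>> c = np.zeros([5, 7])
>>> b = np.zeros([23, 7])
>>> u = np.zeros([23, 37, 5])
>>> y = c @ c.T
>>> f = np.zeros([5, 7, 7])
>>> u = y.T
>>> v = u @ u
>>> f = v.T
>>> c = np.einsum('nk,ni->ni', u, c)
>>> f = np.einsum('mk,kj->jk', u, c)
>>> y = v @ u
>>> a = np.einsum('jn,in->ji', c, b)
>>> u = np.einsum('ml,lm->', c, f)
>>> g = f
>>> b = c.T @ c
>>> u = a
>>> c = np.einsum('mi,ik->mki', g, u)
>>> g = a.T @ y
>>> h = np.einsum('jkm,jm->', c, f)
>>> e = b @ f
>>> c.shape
(7, 23, 5)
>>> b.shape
(7, 7)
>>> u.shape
(5, 23)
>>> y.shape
(5, 5)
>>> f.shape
(7, 5)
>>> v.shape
(5, 5)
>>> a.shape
(5, 23)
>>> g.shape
(23, 5)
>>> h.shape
()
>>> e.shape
(7, 5)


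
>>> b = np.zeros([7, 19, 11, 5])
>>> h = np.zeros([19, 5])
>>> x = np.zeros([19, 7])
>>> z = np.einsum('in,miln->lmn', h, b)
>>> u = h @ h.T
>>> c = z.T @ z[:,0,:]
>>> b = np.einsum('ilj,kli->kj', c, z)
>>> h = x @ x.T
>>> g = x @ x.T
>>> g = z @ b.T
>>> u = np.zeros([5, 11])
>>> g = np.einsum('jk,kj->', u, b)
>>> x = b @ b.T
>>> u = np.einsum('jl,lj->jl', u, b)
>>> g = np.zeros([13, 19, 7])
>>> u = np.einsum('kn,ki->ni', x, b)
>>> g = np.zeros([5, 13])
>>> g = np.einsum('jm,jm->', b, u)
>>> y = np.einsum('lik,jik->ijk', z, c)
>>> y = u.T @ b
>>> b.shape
(11, 5)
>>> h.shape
(19, 19)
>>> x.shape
(11, 11)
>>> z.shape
(11, 7, 5)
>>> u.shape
(11, 5)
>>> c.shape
(5, 7, 5)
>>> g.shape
()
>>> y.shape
(5, 5)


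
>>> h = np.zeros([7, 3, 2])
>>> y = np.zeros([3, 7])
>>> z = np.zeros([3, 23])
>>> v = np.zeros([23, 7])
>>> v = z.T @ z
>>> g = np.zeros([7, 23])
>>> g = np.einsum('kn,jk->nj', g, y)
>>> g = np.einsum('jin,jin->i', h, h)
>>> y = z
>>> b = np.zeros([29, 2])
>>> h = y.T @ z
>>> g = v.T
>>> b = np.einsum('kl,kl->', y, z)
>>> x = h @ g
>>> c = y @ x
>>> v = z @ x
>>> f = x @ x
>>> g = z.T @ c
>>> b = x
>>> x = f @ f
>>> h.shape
(23, 23)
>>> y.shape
(3, 23)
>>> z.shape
(3, 23)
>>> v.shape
(3, 23)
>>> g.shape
(23, 23)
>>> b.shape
(23, 23)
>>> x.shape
(23, 23)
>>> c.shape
(3, 23)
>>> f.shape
(23, 23)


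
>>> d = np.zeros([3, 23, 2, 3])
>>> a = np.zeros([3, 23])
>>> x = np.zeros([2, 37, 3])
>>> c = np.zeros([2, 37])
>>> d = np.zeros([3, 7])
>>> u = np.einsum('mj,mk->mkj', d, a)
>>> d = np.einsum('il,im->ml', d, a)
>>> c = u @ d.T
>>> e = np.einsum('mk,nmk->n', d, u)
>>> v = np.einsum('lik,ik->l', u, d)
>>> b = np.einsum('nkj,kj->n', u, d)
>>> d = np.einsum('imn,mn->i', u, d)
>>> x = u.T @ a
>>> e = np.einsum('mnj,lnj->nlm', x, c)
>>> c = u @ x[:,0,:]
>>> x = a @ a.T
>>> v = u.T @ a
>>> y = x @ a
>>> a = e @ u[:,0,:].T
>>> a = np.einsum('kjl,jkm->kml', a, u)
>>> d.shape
(3,)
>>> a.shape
(23, 7, 3)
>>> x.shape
(3, 3)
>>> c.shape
(3, 23, 23)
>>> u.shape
(3, 23, 7)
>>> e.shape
(23, 3, 7)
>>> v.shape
(7, 23, 23)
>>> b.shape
(3,)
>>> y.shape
(3, 23)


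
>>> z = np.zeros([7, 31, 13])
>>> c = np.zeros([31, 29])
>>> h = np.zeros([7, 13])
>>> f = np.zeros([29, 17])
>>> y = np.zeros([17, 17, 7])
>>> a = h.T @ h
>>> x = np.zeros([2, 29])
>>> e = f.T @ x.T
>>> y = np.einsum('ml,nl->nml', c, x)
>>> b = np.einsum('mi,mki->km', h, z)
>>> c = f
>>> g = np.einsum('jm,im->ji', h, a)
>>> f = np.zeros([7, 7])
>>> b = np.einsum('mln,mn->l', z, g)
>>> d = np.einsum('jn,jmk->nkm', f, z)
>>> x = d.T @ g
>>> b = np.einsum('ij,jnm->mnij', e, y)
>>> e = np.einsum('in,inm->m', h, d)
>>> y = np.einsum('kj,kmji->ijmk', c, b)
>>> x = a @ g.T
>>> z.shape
(7, 31, 13)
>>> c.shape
(29, 17)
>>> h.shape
(7, 13)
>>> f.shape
(7, 7)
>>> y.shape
(2, 17, 31, 29)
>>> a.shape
(13, 13)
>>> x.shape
(13, 7)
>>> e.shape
(31,)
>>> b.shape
(29, 31, 17, 2)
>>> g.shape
(7, 13)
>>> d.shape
(7, 13, 31)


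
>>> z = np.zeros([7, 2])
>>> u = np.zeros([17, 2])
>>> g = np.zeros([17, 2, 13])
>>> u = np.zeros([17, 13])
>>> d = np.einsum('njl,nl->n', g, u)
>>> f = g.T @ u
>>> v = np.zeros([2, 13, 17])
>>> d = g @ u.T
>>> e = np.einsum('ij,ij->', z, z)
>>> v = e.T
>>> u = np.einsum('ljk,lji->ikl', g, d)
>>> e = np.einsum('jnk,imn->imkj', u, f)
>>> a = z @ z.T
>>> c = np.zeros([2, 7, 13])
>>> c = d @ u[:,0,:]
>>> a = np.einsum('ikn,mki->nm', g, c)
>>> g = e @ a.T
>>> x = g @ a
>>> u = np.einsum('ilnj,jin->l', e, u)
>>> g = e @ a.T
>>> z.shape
(7, 2)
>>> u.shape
(2,)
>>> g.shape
(13, 2, 17, 13)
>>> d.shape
(17, 2, 17)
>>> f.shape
(13, 2, 13)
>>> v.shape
()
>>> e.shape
(13, 2, 17, 17)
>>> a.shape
(13, 17)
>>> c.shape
(17, 2, 17)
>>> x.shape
(13, 2, 17, 17)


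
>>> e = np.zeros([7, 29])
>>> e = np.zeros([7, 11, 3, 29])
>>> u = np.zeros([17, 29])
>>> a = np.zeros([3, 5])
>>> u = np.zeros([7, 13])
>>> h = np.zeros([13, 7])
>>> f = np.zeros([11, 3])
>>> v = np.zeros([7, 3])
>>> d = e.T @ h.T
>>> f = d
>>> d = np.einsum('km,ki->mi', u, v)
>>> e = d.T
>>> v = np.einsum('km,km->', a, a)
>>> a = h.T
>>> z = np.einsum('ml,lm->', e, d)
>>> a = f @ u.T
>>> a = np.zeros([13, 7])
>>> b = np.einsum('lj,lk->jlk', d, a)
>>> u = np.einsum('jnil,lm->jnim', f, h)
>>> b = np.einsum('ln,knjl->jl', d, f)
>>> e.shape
(3, 13)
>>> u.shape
(29, 3, 11, 7)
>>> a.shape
(13, 7)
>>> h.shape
(13, 7)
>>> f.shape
(29, 3, 11, 13)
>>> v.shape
()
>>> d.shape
(13, 3)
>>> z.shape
()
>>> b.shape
(11, 13)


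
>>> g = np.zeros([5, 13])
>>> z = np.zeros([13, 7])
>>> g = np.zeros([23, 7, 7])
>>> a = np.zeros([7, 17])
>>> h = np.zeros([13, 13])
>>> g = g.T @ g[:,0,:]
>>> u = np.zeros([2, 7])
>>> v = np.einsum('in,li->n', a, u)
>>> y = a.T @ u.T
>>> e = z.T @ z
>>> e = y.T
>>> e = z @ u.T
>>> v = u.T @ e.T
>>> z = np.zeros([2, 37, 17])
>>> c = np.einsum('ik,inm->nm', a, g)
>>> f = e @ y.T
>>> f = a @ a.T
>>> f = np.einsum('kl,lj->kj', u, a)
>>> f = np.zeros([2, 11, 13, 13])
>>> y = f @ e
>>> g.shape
(7, 7, 7)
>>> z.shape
(2, 37, 17)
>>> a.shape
(7, 17)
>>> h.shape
(13, 13)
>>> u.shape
(2, 7)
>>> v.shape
(7, 13)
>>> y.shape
(2, 11, 13, 2)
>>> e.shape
(13, 2)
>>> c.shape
(7, 7)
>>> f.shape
(2, 11, 13, 13)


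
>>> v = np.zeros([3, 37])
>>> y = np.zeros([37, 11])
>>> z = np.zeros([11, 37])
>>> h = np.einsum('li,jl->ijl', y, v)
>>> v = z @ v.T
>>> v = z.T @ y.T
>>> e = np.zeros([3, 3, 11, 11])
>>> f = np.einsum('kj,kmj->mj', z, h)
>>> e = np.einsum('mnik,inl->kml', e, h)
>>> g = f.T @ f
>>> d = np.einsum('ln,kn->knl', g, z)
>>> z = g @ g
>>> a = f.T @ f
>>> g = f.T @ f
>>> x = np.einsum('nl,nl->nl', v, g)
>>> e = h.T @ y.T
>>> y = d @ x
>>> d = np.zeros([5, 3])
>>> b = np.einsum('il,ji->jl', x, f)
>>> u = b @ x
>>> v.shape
(37, 37)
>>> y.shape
(11, 37, 37)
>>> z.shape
(37, 37)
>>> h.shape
(11, 3, 37)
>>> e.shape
(37, 3, 37)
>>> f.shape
(3, 37)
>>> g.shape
(37, 37)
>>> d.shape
(5, 3)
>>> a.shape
(37, 37)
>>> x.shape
(37, 37)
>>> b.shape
(3, 37)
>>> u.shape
(3, 37)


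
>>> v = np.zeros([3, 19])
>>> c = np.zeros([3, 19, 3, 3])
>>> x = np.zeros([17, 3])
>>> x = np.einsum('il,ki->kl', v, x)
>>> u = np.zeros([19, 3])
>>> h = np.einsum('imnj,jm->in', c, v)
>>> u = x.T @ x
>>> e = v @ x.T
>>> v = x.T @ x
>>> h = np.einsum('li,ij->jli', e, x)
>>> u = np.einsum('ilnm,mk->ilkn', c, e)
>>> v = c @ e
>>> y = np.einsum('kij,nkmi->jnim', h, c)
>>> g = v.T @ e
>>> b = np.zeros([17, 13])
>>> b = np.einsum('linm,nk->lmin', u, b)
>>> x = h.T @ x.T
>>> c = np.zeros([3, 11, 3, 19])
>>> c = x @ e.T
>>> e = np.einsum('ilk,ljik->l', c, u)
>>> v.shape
(3, 19, 3, 17)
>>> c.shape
(17, 3, 3)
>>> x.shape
(17, 3, 17)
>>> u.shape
(3, 19, 17, 3)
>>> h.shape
(19, 3, 17)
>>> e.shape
(3,)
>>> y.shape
(17, 3, 3, 3)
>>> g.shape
(17, 3, 19, 17)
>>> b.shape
(3, 3, 19, 17)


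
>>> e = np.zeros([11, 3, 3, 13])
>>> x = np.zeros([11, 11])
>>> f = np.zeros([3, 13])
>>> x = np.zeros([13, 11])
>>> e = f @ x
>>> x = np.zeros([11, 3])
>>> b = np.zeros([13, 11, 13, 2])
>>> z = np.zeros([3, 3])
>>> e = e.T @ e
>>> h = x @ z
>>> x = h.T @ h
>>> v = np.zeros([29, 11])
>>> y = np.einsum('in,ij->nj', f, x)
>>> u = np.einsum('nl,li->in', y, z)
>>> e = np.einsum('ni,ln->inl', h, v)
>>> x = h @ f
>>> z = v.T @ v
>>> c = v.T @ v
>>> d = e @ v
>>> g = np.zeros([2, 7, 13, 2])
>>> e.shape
(3, 11, 29)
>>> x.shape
(11, 13)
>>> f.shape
(3, 13)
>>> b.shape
(13, 11, 13, 2)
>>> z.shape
(11, 11)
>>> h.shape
(11, 3)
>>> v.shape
(29, 11)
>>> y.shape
(13, 3)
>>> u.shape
(3, 13)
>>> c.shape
(11, 11)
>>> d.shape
(3, 11, 11)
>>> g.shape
(2, 7, 13, 2)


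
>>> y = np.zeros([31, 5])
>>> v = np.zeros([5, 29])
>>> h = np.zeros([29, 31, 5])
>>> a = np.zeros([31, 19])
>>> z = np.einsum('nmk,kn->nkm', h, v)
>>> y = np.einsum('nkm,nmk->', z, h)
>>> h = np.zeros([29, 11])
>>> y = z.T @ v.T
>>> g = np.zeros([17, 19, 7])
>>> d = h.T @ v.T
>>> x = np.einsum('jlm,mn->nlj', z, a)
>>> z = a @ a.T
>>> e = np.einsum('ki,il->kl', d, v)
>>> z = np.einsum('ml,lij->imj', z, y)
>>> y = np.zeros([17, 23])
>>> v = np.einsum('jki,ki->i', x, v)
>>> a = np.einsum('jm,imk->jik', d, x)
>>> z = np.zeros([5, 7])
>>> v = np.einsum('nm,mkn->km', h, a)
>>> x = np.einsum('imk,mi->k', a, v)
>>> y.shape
(17, 23)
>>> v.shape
(19, 11)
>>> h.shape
(29, 11)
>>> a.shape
(11, 19, 29)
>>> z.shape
(5, 7)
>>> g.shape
(17, 19, 7)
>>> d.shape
(11, 5)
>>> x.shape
(29,)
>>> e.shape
(11, 29)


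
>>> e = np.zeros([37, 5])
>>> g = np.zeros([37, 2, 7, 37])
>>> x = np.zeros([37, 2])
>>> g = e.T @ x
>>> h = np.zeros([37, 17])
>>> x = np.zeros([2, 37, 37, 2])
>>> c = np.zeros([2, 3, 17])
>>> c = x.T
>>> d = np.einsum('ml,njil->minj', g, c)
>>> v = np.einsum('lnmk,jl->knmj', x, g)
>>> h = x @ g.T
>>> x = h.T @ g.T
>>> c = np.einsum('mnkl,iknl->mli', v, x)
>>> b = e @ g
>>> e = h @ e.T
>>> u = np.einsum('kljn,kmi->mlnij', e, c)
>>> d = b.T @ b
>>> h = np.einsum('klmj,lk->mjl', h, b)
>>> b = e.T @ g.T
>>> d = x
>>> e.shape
(2, 37, 37, 37)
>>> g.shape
(5, 2)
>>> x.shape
(5, 37, 37, 5)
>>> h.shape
(37, 5, 37)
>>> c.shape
(2, 5, 5)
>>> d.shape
(5, 37, 37, 5)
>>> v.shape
(2, 37, 37, 5)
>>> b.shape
(37, 37, 37, 5)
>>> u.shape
(5, 37, 37, 5, 37)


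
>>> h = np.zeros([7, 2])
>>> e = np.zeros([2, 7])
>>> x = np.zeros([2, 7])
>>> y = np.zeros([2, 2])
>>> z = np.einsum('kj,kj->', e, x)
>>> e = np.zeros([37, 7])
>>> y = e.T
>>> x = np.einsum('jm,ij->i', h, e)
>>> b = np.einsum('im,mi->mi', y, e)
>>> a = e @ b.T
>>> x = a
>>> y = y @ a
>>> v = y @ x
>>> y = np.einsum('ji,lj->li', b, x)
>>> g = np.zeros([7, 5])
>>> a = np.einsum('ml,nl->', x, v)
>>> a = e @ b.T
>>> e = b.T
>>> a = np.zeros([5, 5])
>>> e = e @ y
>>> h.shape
(7, 2)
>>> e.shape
(7, 7)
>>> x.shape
(37, 37)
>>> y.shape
(37, 7)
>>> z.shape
()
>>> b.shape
(37, 7)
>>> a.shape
(5, 5)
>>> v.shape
(7, 37)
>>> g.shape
(7, 5)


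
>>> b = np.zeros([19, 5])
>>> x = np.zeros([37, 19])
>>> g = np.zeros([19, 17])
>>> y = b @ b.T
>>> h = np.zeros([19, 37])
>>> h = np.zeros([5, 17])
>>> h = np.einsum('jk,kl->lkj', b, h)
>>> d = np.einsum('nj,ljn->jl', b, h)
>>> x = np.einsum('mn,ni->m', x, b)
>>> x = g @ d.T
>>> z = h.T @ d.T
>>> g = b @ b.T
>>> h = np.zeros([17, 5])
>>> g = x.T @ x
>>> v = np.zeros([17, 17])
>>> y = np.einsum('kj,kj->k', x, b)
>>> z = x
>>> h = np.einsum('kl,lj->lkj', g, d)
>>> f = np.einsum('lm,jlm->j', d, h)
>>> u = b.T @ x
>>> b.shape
(19, 5)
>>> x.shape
(19, 5)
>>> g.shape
(5, 5)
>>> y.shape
(19,)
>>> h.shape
(5, 5, 17)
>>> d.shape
(5, 17)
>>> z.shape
(19, 5)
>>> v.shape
(17, 17)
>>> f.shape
(5,)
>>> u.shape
(5, 5)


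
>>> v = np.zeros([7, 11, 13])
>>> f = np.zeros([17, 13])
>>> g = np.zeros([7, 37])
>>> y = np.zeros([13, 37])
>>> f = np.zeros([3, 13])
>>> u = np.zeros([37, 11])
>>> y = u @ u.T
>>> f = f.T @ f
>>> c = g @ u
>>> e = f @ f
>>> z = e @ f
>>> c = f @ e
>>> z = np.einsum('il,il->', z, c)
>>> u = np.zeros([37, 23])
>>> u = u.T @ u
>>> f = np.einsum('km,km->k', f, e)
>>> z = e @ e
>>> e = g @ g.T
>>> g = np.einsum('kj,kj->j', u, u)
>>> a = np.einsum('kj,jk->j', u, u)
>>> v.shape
(7, 11, 13)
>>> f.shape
(13,)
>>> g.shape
(23,)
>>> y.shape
(37, 37)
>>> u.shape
(23, 23)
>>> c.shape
(13, 13)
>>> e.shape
(7, 7)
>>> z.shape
(13, 13)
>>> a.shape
(23,)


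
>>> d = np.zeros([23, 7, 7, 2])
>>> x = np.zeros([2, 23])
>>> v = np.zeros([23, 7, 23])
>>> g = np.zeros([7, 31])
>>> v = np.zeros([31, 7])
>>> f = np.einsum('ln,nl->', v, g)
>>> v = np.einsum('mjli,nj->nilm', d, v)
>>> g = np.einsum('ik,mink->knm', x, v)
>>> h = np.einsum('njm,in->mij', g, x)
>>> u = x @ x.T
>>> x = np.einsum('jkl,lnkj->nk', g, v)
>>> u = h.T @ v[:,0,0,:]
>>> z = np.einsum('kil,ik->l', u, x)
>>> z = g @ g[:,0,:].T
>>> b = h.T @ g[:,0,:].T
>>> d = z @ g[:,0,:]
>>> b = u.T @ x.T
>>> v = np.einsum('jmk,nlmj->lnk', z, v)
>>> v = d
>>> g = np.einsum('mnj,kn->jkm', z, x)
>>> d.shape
(23, 7, 31)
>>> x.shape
(2, 7)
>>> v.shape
(23, 7, 31)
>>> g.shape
(23, 2, 23)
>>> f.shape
()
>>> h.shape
(31, 2, 7)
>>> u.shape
(7, 2, 23)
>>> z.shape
(23, 7, 23)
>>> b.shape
(23, 2, 2)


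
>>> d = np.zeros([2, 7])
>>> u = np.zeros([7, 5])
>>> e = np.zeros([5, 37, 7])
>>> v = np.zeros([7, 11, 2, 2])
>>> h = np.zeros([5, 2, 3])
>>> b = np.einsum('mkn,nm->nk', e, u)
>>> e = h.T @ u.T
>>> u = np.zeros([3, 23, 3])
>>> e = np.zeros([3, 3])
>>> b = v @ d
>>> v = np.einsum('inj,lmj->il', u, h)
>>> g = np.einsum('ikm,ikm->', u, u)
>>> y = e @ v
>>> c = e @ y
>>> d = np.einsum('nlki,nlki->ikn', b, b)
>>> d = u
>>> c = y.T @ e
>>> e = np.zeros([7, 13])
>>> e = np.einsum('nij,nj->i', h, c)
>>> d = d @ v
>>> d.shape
(3, 23, 5)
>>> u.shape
(3, 23, 3)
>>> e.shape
(2,)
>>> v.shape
(3, 5)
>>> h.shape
(5, 2, 3)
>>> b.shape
(7, 11, 2, 7)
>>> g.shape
()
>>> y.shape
(3, 5)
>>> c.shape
(5, 3)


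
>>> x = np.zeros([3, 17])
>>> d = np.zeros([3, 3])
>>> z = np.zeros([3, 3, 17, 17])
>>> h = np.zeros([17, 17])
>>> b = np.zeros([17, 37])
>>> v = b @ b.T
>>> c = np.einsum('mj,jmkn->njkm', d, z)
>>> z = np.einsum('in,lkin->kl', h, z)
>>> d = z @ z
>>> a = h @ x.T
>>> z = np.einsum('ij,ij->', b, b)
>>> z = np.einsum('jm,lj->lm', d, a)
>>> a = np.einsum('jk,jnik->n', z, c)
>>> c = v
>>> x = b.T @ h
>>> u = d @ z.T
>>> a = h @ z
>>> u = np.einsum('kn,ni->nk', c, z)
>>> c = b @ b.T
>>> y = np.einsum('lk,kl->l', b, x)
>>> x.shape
(37, 17)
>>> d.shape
(3, 3)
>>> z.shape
(17, 3)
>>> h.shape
(17, 17)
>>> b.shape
(17, 37)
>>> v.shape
(17, 17)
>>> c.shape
(17, 17)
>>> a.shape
(17, 3)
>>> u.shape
(17, 17)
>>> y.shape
(17,)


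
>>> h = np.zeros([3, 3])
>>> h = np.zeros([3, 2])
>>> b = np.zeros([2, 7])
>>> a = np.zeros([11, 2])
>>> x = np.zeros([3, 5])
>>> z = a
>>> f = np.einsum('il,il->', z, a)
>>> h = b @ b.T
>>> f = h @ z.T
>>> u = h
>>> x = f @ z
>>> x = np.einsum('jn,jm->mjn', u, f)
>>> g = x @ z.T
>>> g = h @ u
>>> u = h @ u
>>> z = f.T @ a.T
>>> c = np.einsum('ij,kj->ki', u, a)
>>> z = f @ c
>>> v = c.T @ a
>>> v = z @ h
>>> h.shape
(2, 2)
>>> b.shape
(2, 7)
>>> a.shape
(11, 2)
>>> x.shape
(11, 2, 2)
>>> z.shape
(2, 2)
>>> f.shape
(2, 11)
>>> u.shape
(2, 2)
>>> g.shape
(2, 2)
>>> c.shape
(11, 2)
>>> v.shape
(2, 2)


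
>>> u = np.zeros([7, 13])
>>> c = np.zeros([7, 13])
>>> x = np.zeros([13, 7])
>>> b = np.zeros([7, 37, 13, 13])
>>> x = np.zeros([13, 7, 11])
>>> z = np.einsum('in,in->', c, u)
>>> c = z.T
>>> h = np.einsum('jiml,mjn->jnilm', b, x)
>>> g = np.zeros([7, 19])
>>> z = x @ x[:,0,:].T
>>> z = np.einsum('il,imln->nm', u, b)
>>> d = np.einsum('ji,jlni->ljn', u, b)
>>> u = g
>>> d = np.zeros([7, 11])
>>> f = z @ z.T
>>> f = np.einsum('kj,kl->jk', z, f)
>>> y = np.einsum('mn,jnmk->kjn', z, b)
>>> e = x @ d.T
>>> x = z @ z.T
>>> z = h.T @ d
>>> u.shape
(7, 19)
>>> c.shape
()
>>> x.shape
(13, 13)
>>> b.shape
(7, 37, 13, 13)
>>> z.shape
(13, 13, 37, 11, 11)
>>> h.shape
(7, 11, 37, 13, 13)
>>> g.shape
(7, 19)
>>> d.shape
(7, 11)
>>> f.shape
(37, 13)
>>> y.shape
(13, 7, 37)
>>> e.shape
(13, 7, 7)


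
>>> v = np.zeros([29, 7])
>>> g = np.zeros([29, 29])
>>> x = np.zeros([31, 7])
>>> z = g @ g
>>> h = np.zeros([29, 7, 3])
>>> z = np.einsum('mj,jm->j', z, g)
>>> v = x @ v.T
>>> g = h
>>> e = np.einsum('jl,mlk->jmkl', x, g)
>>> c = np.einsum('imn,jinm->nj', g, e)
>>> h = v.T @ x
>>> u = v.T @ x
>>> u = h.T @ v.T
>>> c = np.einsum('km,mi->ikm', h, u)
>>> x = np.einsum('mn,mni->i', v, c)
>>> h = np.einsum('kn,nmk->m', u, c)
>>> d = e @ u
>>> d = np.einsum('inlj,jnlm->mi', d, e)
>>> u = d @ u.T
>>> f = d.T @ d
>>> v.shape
(31, 29)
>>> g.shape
(29, 7, 3)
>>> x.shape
(7,)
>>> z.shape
(29,)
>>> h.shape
(29,)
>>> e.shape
(31, 29, 3, 7)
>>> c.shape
(31, 29, 7)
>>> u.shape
(7, 7)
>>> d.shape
(7, 31)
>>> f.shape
(31, 31)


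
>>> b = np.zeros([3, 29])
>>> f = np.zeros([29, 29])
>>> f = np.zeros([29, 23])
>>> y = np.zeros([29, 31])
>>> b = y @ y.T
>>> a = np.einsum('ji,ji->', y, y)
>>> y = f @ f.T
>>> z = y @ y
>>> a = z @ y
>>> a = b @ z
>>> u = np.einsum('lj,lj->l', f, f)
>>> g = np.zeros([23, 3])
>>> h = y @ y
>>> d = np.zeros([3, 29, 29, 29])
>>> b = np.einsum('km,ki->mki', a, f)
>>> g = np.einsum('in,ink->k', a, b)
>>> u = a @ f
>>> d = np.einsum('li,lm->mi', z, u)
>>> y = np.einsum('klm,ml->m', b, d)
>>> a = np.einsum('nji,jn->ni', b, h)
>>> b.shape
(29, 29, 23)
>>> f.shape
(29, 23)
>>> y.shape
(23,)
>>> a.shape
(29, 23)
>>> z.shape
(29, 29)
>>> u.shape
(29, 23)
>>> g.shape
(23,)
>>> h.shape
(29, 29)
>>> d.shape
(23, 29)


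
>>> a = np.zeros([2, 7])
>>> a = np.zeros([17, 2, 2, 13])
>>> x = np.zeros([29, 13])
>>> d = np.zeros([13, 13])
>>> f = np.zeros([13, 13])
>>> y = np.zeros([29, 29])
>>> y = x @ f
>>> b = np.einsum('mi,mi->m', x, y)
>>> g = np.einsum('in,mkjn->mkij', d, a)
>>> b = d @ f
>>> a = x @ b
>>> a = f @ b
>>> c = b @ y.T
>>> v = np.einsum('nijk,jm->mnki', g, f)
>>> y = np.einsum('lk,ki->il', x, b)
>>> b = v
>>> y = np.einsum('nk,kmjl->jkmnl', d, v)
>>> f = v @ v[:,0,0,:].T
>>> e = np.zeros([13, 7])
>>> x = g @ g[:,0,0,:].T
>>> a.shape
(13, 13)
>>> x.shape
(17, 2, 13, 17)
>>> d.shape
(13, 13)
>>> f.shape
(13, 17, 2, 13)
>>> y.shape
(2, 13, 17, 13, 2)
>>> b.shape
(13, 17, 2, 2)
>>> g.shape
(17, 2, 13, 2)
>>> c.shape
(13, 29)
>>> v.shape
(13, 17, 2, 2)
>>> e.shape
(13, 7)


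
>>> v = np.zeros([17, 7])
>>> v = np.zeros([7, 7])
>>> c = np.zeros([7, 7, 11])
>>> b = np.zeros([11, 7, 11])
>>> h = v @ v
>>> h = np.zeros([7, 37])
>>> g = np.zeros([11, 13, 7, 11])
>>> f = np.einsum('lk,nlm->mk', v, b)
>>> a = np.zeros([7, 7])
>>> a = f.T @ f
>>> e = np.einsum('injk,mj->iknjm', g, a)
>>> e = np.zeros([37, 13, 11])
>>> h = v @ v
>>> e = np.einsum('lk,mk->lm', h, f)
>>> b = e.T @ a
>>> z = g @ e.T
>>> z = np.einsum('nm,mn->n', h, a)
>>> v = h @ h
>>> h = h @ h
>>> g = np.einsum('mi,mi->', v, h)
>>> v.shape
(7, 7)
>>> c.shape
(7, 7, 11)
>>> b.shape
(11, 7)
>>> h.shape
(7, 7)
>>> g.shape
()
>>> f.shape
(11, 7)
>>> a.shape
(7, 7)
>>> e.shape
(7, 11)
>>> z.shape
(7,)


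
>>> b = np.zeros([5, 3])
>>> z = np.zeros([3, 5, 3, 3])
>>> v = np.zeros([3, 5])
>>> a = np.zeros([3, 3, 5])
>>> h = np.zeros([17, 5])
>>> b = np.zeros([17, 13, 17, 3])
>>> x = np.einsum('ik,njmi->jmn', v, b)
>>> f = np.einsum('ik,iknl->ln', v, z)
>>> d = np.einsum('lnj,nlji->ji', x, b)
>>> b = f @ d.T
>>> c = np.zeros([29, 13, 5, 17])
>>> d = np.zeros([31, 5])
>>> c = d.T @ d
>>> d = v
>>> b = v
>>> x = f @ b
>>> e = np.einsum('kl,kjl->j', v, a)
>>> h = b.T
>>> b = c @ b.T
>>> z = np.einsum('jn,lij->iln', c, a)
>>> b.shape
(5, 3)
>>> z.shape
(3, 3, 5)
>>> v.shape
(3, 5)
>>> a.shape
(3, 3, 5)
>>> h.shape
(5, 3)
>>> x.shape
(3, 5)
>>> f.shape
(3, 3)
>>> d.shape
(3, 5)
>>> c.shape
(5, 5)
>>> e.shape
(3,)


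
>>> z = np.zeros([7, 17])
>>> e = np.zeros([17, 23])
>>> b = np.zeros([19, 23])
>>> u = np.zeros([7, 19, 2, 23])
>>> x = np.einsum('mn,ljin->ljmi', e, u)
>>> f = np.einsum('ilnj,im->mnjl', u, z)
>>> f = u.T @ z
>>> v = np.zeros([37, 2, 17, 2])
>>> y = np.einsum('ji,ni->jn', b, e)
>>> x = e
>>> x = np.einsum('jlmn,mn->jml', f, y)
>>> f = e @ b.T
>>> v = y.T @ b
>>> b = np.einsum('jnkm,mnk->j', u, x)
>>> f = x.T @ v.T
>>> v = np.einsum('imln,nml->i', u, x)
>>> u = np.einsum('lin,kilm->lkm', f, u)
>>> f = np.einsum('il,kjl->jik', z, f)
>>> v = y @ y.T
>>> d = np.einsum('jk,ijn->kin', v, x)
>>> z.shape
(7, 17)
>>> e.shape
(17, 23)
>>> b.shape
(7,)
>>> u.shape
(2, 7, 23)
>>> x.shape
(23, 19, 2)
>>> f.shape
(19, 7, 2)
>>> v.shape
(19, 19)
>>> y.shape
(19, 17)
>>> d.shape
(19, 23, 2)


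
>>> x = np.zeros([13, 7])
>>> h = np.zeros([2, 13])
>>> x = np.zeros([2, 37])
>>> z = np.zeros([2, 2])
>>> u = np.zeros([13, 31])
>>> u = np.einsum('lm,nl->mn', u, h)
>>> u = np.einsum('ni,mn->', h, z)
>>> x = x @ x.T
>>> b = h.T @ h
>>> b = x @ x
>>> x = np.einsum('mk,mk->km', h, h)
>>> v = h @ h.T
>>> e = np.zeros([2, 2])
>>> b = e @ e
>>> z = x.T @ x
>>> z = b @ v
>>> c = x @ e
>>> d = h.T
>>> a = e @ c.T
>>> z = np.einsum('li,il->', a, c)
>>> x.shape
(13, 2)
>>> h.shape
(2, 13)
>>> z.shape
()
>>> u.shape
()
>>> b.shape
(2, 2)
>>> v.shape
(2, 2)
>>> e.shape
(2, 2)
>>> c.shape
(13, 2)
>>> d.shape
(13, 2)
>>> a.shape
(2, 13)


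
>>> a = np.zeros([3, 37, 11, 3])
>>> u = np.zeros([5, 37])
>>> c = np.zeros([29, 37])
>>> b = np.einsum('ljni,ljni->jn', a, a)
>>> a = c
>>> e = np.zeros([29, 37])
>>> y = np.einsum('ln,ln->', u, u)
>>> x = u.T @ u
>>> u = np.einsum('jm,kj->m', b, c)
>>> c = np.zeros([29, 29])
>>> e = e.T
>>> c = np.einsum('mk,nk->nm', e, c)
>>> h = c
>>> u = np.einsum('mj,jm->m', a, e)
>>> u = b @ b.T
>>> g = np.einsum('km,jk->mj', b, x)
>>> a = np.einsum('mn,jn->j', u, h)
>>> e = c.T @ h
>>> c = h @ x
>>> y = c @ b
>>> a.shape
(29,)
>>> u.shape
(37, 37)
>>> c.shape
(29, 37)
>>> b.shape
(37, 11)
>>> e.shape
(37, 37)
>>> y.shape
(29, 11)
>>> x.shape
(37, 37)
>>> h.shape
(29, 37)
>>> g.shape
(11, 37)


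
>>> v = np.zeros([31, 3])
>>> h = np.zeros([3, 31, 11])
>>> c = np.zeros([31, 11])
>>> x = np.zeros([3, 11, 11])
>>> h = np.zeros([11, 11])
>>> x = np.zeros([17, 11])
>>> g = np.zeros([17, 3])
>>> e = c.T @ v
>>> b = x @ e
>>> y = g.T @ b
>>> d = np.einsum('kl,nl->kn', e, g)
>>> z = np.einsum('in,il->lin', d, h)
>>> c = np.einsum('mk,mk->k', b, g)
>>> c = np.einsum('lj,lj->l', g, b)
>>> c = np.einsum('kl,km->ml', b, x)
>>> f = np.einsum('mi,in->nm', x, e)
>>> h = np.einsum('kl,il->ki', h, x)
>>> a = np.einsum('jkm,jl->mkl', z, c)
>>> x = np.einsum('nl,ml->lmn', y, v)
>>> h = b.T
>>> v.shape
(31, 3)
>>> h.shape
(3, 17)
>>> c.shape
(11, 3)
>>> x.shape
(3, 31, 3)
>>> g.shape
(17, 3)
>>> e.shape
(11, 3)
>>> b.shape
(17, 3)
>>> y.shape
(3, 3)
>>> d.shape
(11, 17)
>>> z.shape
(11, 11, 17)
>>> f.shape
(3, 17)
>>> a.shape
(17, 11, 3)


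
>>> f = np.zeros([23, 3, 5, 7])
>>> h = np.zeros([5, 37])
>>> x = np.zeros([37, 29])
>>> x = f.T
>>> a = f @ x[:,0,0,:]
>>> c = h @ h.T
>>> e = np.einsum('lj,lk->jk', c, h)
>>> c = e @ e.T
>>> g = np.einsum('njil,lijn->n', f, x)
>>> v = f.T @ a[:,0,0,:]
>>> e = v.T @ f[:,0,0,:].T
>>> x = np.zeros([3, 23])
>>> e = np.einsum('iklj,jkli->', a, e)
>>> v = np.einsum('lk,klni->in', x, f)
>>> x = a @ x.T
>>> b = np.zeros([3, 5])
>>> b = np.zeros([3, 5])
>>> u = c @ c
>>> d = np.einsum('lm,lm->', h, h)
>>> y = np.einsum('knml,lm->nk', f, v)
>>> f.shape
(23, 3, 5, 7)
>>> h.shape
(5, 37)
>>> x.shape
(23, 3, 5, 3)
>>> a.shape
(23, 3, 5, 23)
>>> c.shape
(5, 5)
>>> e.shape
()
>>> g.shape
(23,)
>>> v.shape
(7, 5)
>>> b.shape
(3, 5)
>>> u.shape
(5, 5)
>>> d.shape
()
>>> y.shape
(3, 23)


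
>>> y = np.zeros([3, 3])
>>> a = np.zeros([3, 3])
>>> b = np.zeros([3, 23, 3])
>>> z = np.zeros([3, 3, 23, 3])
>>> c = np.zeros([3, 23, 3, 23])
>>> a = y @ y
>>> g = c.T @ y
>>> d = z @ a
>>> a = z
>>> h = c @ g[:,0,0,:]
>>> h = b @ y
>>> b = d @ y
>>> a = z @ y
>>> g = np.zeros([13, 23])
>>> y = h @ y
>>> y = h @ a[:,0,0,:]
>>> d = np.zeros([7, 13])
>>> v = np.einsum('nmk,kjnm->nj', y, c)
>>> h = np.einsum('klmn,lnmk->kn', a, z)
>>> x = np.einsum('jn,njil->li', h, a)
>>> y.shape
(3, 23, 3)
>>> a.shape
(3, 3, 23, 3)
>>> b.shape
(3, 3, 23, 3)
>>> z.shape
(3, 3, 23, 3)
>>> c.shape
(3, 23, 3, 23)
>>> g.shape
(13, 23)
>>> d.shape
(7, 13)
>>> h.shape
(3, 3)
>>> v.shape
(3, 23)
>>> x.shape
(3, 23)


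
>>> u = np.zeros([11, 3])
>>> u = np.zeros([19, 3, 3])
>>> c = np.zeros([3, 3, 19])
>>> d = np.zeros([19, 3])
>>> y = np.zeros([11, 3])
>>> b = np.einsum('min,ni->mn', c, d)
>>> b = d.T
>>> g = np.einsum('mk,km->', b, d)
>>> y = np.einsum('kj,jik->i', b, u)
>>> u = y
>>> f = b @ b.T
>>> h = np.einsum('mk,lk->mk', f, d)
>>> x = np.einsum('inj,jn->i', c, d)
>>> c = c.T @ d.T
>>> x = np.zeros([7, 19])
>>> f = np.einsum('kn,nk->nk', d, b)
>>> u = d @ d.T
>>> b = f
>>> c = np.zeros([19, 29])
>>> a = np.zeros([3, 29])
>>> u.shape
(19, 19)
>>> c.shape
(19, 29)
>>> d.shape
(19, 3)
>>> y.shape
(3,)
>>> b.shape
(3, 19)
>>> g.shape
()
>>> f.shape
(3, 19)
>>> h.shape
(3, 3)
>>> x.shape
(7, 19)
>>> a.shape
(3, 29)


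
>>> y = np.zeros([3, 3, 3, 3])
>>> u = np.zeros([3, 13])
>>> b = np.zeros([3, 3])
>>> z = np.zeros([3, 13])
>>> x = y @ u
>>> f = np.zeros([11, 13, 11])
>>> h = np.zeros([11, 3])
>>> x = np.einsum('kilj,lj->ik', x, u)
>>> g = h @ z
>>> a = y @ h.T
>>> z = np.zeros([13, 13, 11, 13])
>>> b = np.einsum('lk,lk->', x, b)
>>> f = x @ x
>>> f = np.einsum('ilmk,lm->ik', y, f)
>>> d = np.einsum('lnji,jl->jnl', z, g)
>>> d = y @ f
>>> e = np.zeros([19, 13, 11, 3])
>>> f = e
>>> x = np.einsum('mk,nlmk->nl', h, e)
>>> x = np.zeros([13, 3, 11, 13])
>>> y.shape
(3, 3, 3, 3)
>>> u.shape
(3, 13)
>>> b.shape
()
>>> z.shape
(13, 13, 11, 13)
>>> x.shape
(13, 3, 11, 13)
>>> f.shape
(19, 13, 11, 3)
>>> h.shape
(11, 3)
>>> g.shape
(11, 13)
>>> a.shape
(3, 3, 3, 11)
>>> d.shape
(3, 3, 3, 3)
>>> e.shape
(19, 13, 11, 3)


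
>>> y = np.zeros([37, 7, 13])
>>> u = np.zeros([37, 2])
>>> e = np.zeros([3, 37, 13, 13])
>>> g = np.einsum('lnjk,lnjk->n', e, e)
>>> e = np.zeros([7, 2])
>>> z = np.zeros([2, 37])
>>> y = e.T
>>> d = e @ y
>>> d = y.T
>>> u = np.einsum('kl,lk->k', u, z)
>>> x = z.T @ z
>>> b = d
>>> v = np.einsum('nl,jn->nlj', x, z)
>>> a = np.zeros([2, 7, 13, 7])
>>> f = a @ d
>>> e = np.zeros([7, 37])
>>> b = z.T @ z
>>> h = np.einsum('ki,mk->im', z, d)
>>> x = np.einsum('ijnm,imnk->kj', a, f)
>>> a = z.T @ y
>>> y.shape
(2, 7)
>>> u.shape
(37,)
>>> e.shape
(7, 37)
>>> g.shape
(37,)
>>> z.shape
(2, 37)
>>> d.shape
(7, 2)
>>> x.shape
(2, 7)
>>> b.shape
(37, 37)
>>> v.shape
(37, 37, 2)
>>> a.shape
(37, 7)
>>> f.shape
(2, 7, 13, 2)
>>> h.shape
(37, 7)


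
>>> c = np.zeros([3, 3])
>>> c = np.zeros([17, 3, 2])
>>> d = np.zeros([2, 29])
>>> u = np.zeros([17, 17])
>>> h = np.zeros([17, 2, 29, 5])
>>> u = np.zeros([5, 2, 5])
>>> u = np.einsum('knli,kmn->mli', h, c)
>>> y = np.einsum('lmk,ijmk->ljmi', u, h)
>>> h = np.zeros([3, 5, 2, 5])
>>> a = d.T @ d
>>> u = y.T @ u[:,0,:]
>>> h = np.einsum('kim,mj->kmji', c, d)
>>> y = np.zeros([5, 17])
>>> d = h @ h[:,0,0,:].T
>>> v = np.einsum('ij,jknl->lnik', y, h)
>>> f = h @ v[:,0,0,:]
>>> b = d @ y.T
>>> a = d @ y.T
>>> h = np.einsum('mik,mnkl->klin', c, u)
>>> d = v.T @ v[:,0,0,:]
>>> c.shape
(17, 3, 2)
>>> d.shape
(2, 5, 29, 2)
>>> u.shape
(17, 29, 2, 5)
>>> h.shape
(2, 5, 3, 29)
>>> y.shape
(5, 17)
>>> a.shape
(17, 2, 29, 5)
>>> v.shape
(3, 29, 5, 2)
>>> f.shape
(17, 2, 29, 2)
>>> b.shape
(17, 2, 29, 5)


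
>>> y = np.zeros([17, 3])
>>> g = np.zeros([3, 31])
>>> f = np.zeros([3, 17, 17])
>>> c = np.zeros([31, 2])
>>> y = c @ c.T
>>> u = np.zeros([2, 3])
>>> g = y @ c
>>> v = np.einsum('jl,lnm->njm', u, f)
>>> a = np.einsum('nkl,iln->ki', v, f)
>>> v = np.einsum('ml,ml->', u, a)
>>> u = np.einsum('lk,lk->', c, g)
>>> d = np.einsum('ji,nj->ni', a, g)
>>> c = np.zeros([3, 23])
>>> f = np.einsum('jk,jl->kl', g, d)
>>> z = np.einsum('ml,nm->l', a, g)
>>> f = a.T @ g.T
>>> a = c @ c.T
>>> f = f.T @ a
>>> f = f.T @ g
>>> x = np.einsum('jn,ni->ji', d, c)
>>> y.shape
(31, 31)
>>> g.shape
(31, 2)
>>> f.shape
(3, 2)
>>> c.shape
(3, 23)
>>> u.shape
()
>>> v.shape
()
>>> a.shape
(3, 3)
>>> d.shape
(31, 3)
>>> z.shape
(3,)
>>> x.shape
(31, 23)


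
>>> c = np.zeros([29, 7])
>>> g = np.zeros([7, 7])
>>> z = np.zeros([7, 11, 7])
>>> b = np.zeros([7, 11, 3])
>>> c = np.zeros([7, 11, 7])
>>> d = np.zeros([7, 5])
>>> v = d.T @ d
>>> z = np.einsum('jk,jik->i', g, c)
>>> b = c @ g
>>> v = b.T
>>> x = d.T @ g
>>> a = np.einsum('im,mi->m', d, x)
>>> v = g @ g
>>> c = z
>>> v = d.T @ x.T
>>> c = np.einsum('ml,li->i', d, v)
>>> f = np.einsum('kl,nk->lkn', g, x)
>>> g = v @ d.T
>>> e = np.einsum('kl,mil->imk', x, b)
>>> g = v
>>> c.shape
(5,)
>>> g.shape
(5, 5)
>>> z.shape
(11,)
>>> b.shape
(7, 11, 7)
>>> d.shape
(7, 5)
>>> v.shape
(5, 5)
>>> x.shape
(5, 7)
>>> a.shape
(5,)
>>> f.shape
(7, 7, 5)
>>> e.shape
(11, 7, 5)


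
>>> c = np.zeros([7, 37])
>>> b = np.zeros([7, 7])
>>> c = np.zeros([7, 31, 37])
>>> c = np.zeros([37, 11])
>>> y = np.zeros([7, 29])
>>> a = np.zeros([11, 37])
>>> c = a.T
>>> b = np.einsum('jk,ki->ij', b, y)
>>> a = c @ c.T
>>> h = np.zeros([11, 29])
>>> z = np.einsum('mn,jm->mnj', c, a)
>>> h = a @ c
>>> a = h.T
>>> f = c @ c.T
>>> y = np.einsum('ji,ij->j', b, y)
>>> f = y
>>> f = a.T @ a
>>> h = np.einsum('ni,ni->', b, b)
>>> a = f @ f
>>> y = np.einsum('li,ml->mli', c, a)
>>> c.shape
(37, 11)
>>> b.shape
(29, 7)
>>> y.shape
(37, 37, 11)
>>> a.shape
(37, 37)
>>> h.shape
()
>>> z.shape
(37, 11, 37)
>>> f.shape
(37, 37)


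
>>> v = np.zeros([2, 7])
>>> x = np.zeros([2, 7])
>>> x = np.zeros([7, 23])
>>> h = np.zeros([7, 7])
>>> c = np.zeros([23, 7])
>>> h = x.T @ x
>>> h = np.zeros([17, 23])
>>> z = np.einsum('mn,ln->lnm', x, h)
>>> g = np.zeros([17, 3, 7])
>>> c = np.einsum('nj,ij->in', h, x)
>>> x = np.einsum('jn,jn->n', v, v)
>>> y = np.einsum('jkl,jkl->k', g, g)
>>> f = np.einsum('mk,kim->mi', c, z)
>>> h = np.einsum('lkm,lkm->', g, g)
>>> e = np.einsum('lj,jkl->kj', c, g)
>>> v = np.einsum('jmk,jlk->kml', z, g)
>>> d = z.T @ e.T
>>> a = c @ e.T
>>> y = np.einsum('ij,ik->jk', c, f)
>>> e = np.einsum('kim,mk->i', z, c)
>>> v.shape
(7, 23, 3)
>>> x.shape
(7,)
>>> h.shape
()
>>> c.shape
(7, 17)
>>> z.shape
(17, 23, 7)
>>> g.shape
(17, 3, 7)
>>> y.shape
(17, 23)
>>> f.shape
(7, 23)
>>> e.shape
(23,)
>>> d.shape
(7, 23, 3)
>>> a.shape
(7, 3)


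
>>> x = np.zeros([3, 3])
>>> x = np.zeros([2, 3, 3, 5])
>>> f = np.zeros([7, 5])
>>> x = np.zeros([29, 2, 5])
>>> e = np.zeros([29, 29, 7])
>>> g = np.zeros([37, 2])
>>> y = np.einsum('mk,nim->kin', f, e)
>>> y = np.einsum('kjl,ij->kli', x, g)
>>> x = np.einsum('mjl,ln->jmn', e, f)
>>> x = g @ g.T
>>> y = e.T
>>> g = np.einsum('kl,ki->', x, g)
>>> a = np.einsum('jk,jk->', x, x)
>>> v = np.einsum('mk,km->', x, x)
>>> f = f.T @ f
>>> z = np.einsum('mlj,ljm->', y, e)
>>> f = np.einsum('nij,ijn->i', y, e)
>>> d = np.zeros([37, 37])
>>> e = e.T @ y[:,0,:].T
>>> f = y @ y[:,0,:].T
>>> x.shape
(37, 37)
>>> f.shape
(7, 29, 7)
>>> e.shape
(7, 29, 7)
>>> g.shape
()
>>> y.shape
(7, 29, 29)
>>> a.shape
()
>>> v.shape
()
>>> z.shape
()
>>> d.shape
(37, 37)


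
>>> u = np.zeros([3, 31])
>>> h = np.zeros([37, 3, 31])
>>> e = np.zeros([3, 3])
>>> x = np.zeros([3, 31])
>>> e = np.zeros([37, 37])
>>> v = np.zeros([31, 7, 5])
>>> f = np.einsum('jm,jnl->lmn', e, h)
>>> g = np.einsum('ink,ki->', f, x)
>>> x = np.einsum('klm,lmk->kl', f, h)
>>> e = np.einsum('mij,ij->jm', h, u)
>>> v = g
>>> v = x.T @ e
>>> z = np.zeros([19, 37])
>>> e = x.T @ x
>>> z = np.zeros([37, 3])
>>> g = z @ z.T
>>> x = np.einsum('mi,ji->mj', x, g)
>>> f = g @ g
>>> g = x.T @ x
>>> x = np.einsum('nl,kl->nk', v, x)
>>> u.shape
(3, 31)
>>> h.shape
(37, 3, 31)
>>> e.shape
(37, 37)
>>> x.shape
(37, 31)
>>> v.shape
(37, 37)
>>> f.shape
(37, 37)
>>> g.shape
(37, 37)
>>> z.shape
(37, 3)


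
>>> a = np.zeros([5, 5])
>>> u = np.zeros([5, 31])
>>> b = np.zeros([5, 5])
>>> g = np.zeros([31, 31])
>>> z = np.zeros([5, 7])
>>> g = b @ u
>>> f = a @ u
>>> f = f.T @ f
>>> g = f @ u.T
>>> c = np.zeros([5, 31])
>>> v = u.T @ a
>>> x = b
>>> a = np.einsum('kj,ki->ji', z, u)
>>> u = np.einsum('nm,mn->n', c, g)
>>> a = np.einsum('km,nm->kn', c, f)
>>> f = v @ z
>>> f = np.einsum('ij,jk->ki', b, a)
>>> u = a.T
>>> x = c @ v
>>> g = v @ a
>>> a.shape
(5, 31)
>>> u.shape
(31, 5)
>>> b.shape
(5, 5)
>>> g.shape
(31, 31)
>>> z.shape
(5, 7)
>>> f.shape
(31, 5)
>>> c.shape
(5, 31)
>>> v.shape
(31, 5)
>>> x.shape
(5, 5)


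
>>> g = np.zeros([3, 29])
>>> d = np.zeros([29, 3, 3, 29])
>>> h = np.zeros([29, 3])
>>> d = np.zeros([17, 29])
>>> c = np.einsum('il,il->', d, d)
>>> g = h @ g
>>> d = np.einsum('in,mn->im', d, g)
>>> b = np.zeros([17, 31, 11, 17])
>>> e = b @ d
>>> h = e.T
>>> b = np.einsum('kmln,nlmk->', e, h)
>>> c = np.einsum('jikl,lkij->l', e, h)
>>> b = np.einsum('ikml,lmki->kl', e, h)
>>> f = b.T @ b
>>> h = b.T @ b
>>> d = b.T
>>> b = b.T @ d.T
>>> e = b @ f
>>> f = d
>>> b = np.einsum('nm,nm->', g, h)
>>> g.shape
(29, 29)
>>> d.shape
(29, 31)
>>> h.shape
(29, 29)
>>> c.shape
(29,)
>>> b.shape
()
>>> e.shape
(29, 29)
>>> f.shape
(29, 31)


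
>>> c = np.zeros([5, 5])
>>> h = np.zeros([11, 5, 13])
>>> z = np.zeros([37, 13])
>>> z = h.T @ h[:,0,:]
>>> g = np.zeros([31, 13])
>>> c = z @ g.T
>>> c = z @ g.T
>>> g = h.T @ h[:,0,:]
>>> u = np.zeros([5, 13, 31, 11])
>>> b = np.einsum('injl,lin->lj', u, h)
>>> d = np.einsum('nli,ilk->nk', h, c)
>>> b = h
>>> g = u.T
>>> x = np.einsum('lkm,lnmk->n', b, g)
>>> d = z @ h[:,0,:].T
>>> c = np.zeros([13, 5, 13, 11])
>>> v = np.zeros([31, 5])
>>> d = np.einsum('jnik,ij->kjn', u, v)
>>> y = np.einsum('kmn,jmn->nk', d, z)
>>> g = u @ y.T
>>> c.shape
(13, 5, 13, 11)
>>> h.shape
(11, 5, 13)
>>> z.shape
(13, 5, 13)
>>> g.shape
(5, 13, 31, 13)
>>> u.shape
(5, 13, 31, 11)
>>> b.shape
(11, 5, 13)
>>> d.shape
(11, 5, 13)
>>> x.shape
(31,)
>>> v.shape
(31, 5)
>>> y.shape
(13, 11)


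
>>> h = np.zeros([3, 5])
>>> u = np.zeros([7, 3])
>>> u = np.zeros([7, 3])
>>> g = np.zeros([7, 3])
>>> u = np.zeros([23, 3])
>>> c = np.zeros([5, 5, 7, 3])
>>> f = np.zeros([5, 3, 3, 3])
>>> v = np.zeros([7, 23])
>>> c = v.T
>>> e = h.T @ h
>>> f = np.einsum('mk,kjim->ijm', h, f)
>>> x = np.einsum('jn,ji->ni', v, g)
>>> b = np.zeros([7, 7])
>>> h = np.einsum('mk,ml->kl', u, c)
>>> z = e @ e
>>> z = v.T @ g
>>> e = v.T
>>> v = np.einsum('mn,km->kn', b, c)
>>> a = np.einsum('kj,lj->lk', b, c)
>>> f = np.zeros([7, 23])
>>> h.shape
(3, 7)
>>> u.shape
(23, 3)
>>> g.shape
(7, 3)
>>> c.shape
(23, 7)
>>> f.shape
(7, 23)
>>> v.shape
(23, 7)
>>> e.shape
(23, 7)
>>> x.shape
(23, 3)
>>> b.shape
(7, 7)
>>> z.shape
(23, 3)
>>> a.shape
(23, 7)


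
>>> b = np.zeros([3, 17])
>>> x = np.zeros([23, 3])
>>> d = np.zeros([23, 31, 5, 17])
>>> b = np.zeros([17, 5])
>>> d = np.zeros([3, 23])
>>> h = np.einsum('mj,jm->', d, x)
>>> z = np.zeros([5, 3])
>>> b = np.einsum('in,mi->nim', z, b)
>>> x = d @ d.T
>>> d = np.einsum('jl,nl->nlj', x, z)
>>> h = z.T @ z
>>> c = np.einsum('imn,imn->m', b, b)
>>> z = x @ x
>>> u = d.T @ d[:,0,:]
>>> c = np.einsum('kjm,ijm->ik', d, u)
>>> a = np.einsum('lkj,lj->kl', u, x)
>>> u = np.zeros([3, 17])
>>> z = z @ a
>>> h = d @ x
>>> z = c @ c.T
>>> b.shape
(3, 5, 17)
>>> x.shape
(3, 3)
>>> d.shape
(5, 3, 3)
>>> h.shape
(5, 3, 3)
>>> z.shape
(3, 3)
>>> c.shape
(3, 5)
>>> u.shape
(3, 17)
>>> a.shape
(3, 3)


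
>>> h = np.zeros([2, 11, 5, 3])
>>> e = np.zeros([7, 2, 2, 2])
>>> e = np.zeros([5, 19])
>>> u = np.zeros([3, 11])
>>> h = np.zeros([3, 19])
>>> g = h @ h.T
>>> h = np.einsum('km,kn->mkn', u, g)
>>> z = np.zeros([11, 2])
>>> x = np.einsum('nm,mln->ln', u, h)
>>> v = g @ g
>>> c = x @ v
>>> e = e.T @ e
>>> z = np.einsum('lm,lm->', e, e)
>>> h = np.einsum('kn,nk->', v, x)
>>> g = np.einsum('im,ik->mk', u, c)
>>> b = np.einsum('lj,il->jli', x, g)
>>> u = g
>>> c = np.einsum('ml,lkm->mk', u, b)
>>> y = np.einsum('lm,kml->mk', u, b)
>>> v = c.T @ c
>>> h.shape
()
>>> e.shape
(19, 19)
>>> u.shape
(11, 3)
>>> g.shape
(11, 3)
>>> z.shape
()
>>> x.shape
(3, 3)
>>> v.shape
(3, 3)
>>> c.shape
(11, 3)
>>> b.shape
(3, 3, 11)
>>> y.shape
(3, 3)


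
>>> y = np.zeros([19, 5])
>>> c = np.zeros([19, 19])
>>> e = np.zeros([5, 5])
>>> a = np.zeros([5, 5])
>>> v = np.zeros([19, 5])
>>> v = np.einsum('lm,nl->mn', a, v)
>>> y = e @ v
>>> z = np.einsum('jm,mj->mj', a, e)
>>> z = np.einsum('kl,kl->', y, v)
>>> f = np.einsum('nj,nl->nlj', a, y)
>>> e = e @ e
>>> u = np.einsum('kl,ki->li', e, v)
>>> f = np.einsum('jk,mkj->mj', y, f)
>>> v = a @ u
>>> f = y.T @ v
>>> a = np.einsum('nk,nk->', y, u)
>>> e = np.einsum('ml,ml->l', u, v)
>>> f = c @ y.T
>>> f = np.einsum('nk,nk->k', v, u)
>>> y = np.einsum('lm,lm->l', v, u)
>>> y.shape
(5,)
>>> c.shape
(19, 19)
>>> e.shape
(19,)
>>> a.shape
()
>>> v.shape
(5, 19)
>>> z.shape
()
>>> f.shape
(19,)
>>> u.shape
(5, 19)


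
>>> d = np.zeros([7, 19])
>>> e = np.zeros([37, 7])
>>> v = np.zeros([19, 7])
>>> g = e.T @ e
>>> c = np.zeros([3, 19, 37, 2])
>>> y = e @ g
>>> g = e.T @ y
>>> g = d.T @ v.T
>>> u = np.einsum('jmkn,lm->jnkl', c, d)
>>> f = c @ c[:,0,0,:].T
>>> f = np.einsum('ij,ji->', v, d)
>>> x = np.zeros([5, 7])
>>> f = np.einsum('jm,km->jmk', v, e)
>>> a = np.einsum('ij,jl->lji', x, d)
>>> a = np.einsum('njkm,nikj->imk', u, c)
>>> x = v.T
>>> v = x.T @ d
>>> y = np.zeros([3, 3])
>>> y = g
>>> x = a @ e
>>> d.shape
(7, 19)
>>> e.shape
(37, 7)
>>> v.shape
(19, 19)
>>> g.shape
(19, 19)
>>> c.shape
(3, 19, 37, 2)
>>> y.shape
(19, 19)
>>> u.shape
(3, 2, 37, 7)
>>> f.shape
(19, 7, 37)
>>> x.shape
(19, 7, 7)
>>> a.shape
(19, 7, 37)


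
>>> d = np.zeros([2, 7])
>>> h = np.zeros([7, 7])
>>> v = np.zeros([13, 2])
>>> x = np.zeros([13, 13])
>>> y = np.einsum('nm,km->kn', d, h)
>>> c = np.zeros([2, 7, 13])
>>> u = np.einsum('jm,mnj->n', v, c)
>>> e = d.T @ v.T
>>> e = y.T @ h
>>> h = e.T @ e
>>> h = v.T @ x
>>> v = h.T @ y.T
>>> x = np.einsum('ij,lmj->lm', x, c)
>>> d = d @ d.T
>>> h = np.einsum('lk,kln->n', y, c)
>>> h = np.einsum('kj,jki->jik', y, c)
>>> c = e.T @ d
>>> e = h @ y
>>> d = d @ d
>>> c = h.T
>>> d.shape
(2, 2)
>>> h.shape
(2, 13, 7)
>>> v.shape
(13, 7)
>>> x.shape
(2, 7)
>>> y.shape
(7, 2)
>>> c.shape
(7, 13, 2)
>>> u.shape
(7,)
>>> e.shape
(2, 13, 2)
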